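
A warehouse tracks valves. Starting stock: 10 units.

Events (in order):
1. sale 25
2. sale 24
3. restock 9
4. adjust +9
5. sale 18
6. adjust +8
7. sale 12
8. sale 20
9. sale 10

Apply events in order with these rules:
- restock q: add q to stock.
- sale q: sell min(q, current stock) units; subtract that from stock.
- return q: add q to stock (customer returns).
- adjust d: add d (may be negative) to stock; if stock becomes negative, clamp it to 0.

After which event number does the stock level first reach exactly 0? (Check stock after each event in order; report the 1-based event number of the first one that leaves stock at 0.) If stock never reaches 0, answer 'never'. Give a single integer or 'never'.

Processing events:
Start: stock = 10
  Event 1 (sale 25): sell min(25,10)=10. stock: 10 - 10 = 0. total_sold = 10
  Event 2 (sale 24): sell min(24,0)=0. stock: 0 - 0 = 0. total_sold = 10
  Event 3 (restock 9): 0 + 9 = 9
  Event 4 (adjust +9): 9 + 9 = 18
  Event 5 (sale 18): sell min(18,18)=18. stock: 18 - 18 = 0. total_sold = 28
  Event 6 (adjust +8): 0 + 8 = 8
  Event 7 (sale 12): sell min(12,8)=8. stock: 8 - 8 = 0. total_sold = 36
  Event 8 (sale 20): sell min(20,0)=0. stock: 0 - 0 = 0. total_sold = 36
  Event 9 (sale 10): sell min(10,0)=0. stock: 0 - 0 = 0. total_sold = 36
Final: stock = 0, total_sold = 36

First zero at event 1.

Answer: 1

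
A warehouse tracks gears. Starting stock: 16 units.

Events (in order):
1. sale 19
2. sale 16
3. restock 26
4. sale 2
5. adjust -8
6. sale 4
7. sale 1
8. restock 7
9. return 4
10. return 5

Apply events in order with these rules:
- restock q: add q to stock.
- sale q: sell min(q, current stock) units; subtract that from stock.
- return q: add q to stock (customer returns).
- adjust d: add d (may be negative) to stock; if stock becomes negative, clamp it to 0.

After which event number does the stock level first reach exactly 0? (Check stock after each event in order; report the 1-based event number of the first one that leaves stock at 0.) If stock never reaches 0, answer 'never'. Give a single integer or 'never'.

Processing events:
Start: stock = 16
  Event 1 (sale 19): sell min(19,16)=16. stock: 16 - 16 = 0. total_sold = 16
  Event 2 (sale 16): sell min(16,0)=0. stock: 0 - 0 = 0. total_sold = 16
  Event 3 (restock 26): 0 + 26 = 26
  Event 4 (sale 2): sell min(2,26)=2. stock: 26 - 2 = 24. total_sold = 18
  Event 5 (adjust -8): 24 + -8 = 16
  Event 6 (sale 4): sell min(4,16)=4. stock: 16 - 4 = 12. total_sold = 22
  Event 7 (sale 1): sell min(1,12)=1. stock: 12 - 1 = 11. total_sold = 23
  Event 8 (restock 7): 11 + 7 = 18
  Event 9 (return 4): 18 + 4 = 22
  Event 10 (return 5): 22 + 5 = 27
Final: stock = 27, total_sold = 23

First zero at event 1.

Answer: 1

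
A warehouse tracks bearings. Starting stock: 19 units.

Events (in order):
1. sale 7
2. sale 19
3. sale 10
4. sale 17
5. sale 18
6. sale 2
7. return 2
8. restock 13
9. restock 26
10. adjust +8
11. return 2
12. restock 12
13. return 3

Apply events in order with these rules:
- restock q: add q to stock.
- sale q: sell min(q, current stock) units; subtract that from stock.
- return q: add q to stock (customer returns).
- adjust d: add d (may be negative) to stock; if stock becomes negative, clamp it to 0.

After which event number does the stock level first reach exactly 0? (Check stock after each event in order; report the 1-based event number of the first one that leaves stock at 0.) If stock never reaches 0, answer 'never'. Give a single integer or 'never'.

Processing events:
Start: stock = 19
  Event 1 (sale 7): sell min(7,19)=7. stock: 19 - 7 = 12. total_sold = 7
  Event 2 (sale 19): sell min(19,12)=12. stock: 12 - 12 = 0. total_sold = 19
  Event 3 (sale 10): sell min(10,0)=0. stock: 0 - 0 = 0. total_sold = 19
  Event 4 (sale 17): sell min(17,0)=0. stock: 0 - 0 = 0. total_sold = 19
  Event 5 (sale 18): sell min(18,0)=0. stock: 0 - 0 = 0. total_sold = 19
  Event 6 (sale 2): sell min(2,0)=0. stock: 0 - 0 = 0. total_sold = 19
  Event 7 (return 2): 0 + 2 = 2
  Event 8 (restock 13): 2 + 13 = 15
  Event 9 (restock 26): 15 + 26 = 41
  Event 10 (adjust +8): 41 + 8 = 49
  Event 11 (return 2): 49 + 2 = 51
  Event 12 (restock 12): 51 + 12 = 63
  Event 13 (return 3): 63 + 3 = 66
Final: stock = 66, total_sold = 19

First zero at event 2.

Answer: 2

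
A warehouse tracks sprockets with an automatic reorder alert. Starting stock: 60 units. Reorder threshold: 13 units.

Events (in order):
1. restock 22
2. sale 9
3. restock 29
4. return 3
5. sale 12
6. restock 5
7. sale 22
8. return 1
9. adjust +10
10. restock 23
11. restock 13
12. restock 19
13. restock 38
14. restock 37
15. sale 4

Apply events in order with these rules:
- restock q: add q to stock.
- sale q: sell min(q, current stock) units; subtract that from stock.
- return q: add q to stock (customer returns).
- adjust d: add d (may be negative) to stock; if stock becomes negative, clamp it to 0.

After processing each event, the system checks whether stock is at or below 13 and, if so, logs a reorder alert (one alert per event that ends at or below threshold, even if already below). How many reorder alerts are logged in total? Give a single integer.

Processing events:
Start: stock = 60
  Event 1 (restock 22): 60 + 22 = 82
  Event 2 (sale 9): sell min(9,82)=9. stock: 82 - 9 = 73. total_sold = 9
  Event 3 (restock 29): 73 + 29 = 102
  Event 4 (return 3): 102 + 3 = 105
  Event 5 (sale 12): sell min(12,105)=12. stock: 105 - 12 = 93. total_sold = 21
  Event 6 (restock 5): 93 + 5 = 98
  Event 7 (sale 22): sell min(22,98)=22. stock: 98 - 22 = 76. total_sold = 43
  Event 8 (return 1): 76 + 1 = 77
  Event 9 (adjust +10): 77 + 10 = 87
  Event 10 (restock 23): 87 + 23 = 110
  Event 11 (restock 13): 110 + 13 = 123
  Event 12 (restock 19): 123 + 19 = 142
  Event 13 (restock 38): 142 + 38 = 180
  Event 14 (restock 37): 180 + 37 = 217
  Event 15 (sale 4): sell min(4,217)=4. stock: 217 - 4 = 213. total_sold = 47
Final: stock = 213, total_sold = 47

Checking against threshold 13:
  After event 1: stock=82 > 13
  After event 2: stock=73 > 13
  After event 3: stock=102 > 13
  After event 4: stock=105 > 13
  After event 5: stock=93 > 13
  After event 6: stock=98 > 13
  After event 7: stock=76 > 13
  After event 8: stock=77 > 13
  After event 9: stock=87 > 13
  After event 10: stock=110 > 13
  After event 11: stock=123 > 13
  After event 12: stock=142 > 13
  After event 13: stock=180 > 13
  After event 14: stock=217 > 13
  After event 15: stock=213 > 13
Alert events: []. Count = 0

Answer: 0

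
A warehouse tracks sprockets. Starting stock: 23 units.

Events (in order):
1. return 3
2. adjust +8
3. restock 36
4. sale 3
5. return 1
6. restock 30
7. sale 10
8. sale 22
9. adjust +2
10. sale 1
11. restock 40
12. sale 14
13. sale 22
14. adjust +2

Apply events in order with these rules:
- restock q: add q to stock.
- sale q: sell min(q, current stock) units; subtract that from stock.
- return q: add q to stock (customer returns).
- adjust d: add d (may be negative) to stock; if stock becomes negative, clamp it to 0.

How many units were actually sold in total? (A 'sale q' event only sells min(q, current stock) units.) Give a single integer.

Processing events:
Start: stock = 23
  Event 1 (return 3): 23 + 3 = 26
  Event 2 (adjust +8): 26 + 8 = 34
  Event 3 (restock 36): 34 + 36 = 70
  Event 4 (sale 3): sell min(3,70)=3. stock: 70 - 3 = 67. total_sold = 3
  Event 5 (return 1): 67 + 1 = 68
  Event 6 (restock 30): 68 + 30 = 98
  Event 7 (sale 10): sell min(10,98)=10. stock: 98 - 10 = 88. total_sold = 13
  Event 8 (sale 22): sell min(22,88)=22. stock: 88 - 22 = 66. total_sold = 35
  Event 9 (adjust +2): 66 + 2 = 68
  Event 10 (sale 1): sell min(1,68)=1. stock: 68 - 1 = 67. total_sold = 36
  Event 11 (restock 40): 67 + 40 = 107
  Event 12 (sale 14): sell min(14,107)=14. stock: 107 - 14 = 93. total_sold = 50
  Event 13 (sale 22): sell min(22,93)=22. stock: 93 - 22 = 71. total_sold = 72
  Event 14 (adjust +2): 71 + 2 = 73
Final: stock = 73, total_sold = 72

Answer: 72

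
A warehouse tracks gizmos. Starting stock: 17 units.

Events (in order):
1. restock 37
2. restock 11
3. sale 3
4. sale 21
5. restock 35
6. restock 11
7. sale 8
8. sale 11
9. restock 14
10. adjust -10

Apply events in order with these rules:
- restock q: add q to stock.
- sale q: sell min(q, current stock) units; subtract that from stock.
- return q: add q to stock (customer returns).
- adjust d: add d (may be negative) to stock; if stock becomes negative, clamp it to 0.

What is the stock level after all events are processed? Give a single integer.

Processing events:
Start: stock = 17
  Event 1 (restock 37): 17 + 37 = 54
  Event 2 (restock 11): 54 + 11 = 65
  Event 3 (sale 3): sell min(3,65)=3. stock: 65 - 3 = 62. total_sold = 3
  Event 4 (sale 21): sell min(21,62)=21. stock: 62 - 21 = 41. total_sold = 24
  Event 5 (restock 35): 41 + 35 = 76
  Event 6 (restock 11): 76 + 11 = 87
  Event 7 (sale 8): sell min(8,87)=8. stock: 87 - 8 = 79. total_sold = 32
  Event 8 (sale 11): sell min(11,79)=11. stock: 79 - 11 = 68. total_sold = 43
  Event 9 (restock 14): 68 + 14 = 82
  Event 10 (adjust -10): 82 + -10 = 72
Final: stock = 72, total_sold = 43

Answer: 72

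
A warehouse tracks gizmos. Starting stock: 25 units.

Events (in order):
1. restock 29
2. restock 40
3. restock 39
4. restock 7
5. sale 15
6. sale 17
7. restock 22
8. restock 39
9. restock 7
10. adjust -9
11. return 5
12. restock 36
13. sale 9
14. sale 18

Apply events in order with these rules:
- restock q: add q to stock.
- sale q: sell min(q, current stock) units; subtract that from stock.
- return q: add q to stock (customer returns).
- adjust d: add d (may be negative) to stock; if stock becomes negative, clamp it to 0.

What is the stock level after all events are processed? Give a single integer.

Processing events:
Start: stock = 25
  Event 1 (restock 29): 25 + 29 = 54
  Event 2 (restock 40): 54 + 40 = 94
  Event 3 (restock 39): 94 + 39 = 133
  Event 4 (restock 7): 133 + 7 = 140
  Event 5 (sale 15): sell min(15,140)=15. stock: 140 - 15 = 125. total_sold = 15
  Event 6 (sale 17): sell min(17,125)=17. stock: 125 - 17 = 108. total_sold = 32
  Event 7 (restock 22): 108 + 22 = 130
  Event 8 (restock 39): 130 + 39 = 169
  Event 9 (restock 7): 169 + 7 = 176
  Event 10 (adjust -9): 176 + -9 = 167
  Event 11 (return 5): 167 + 5 = 172
  Event 12 (restock 36): 172 + 36 = 208
  Event 13 (sale 9): sell min(9,208)=9. stock: 208 - 9 = 199. total_sold = 41
  Event 14 (sale 18): sell min(18,199)=18. stock: 199 - 18 = 181. total_sold = 59
Final: stock = 181, total_sold = 59

Answer: 181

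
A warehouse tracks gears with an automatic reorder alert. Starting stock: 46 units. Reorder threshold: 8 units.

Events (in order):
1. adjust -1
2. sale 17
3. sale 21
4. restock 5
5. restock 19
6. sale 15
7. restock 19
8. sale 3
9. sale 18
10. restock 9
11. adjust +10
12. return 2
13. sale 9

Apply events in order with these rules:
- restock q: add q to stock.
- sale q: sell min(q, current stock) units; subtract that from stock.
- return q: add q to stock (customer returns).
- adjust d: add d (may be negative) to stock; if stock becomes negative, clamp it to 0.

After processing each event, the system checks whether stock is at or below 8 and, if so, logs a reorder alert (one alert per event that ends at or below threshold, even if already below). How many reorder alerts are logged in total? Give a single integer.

Answer: 1

Derivation:
Processing events:
Start: stock = 46
  Event 1 (adjust -1): 46 + -1 = 45
  Event 2 (sale 17): sell min(17,45)=17. stock: 45 - 17 = 28. total_sold = 17
  Event 3 (sale 21): sell min(21,28)=21. stock: 28 - 21 = 7. total_sold = 38
  Event 4 (restock 5): 7 + 5 = 12
  Event 5 (restock 19): 12 + 19 = 31
  Event 6 (sale 15): sell min(15,31)=15. stock: 31 - 15 = 16. total_sold = 53
  Event 7 (restock 19): 16 + 19 = 35
  Event 8 (sale 3): sell min(3,35)=3. stock: 35 - 3 = 32. total_sold = 56
  Event 9 (sale 18): sell min(18,32)=18. stock: 32 - 18 = 14. total_sold = 74
  Event 10 (restock 9): 14 + 9 = 23
  Event 11 (adjust +10): 23 + 10 = 33
  Event 12 (return 2): 33 + 2 = 35
  Event 13 (sale 9): sell min(9,35)=9. stock: 35 - 9 = 26. total_sold = 83
Final: stock = 26, total_sold = 83

Checking against threshold 8:
  After event 1: stock=45 > 8
  After event 2: stock=28 > 8
  After event 3: stock=7 <= 8 -> ALERT
  After event 4: stock=12 > 8
  After event 5: stock=31 > 8
  After event 6: stock=16 > 8
  After event 7: stock=35 > 8
  After event 8: stock=32 > 8
  After event 9: stock=14 > 8
  After event 10: stock=23 > 8
  After event 11: stock=33 > 8
  After event 12: stock=35 > 8
  After event 13: stock=26 > 8
Alert events: [3]. Count = 1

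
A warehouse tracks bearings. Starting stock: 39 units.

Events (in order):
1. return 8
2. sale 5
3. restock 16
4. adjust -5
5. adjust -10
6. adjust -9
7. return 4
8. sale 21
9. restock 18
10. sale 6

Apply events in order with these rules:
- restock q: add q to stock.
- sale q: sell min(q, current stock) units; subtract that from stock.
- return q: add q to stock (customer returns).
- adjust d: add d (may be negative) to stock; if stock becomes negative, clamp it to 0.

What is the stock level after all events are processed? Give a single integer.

Answer: 29

Derivation:
Processing events:
Start: stock = 39
  Event 1 (return 8): 39 + 8 = 47
  Event 2 (sale 5): sell min(5,47)=5. stock: 47 - 5 = 42. total_sold = 5
  Event 3 (restock 16): 42 + 16 = 58
  Event 4 (adjust -5): 58 + -5 = 53
  Event 5 (adjust -10): 53 + -10 = 43
  Event 6 (adjust -9): 43 + -9 = 34
  Event 7 (return 4): 34 + 4 = 38
  Event 8 (sale 21): sell min(21,38)=21. stock: 38 - 21 = 17. total_sold = 26
  Event 9 (restock 18): 17 + 18 = 35
  Event 10 (sale 6): sell min(6,35)=6. stock: 35 - 6 = 29. total_sold = 32
Final: stock = 29, total_sold = 32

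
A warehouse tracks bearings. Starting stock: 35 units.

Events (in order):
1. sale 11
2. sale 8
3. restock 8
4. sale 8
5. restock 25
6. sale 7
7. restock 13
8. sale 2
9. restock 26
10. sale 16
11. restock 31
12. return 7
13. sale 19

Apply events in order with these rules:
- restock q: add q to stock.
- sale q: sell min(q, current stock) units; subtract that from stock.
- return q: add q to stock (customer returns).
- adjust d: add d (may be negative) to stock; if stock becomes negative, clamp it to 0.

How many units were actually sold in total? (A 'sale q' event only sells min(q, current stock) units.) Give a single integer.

Processing events:
Start: stock = 35
  Event 1 (sale 11): sell min(11,35)=11. stock: 35 - 11 = 24. total_sold = 11
  Event 2 (sale 8): sell min(8,24)=8. stock: 24 - 8 = 16. total_sold = 19
  Event 3 (restock 8): 16 + 8 = 24
  Event 4 (sale 8): sell min(8,24)=8. stock: 24 - 8 = 16. total_sold = 27
  Event 5 (restock 25): 16 + 25 = 41
  Event 6 (sale 7): sell min(7,41)=7. stock: 41 - 7 = 34. total_sold = 34
  Event 7 (restock 13): 34 + 13 = 47
  Event 8 (sale 2): sell min(2,47)=2. stock: 47 - 2 = 45. total_sold = 36
  Event 9 (restock 26): 45 + 26 = 71
  Event 10 (sale 16): sell min(16,71)=16. stock: 71 - 16 = 55. total_sold = 52
  Event 11 (restock 31): 55 + 31 = 86
  Event 12 (return 7): 86 + 7 = 93
  Event 13 (sale 19): sell min(19,93)=19. stock: 93 - 19 = 74. total_sold = 71
Final: stock = 74, total_sold = 71

Answer: 71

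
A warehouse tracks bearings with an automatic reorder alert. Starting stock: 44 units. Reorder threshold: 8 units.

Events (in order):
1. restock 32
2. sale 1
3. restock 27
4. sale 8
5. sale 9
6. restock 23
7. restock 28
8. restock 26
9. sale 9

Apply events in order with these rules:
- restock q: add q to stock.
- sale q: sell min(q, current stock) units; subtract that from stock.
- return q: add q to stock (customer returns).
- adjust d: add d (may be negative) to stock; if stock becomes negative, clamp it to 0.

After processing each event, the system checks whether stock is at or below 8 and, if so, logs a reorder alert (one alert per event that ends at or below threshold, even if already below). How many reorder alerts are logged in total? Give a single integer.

Answer: 0

Derivation:
Processing events:
Start: stock = 44
  Event 1 (restock 32): 44 + 32 = 76
  Event 2 (sale 1): sell min(1,76)=1. stock: 76 - 1 = 75. total_sold = 1
  Event 3 (restock 27): 75 + 27 = 102
  Event 4 (sale 8): sell min(8,102)=8. stock: 102 - 8 = 94. total_sold = 9
  Event 5 (sale 9): sell min(9,94)=9. stock: 94 - 9 = 85. total_sold = 18
  Event 6 (restock 23): 85 + 23 = 108
  Event 7 (restock 28): 108 + 28 = 136
  Event 8 (restock 26): 136 + 26 = 162
  Event 9 (sale 9): sell min(9,162)=9. stock: 162 - 9 = 153. total_sold = 27
Final: stock = 153, total_sold = 27

Checking against threshold 8:
  After event 1: stock=76 > 8
  After event 2: stock=75 > 8
  After event 3: stock=102 > 8
  After event 4: stock=94 > 8
  After event 5: stock=85 > 8
  After event 6: stock=108 > 8
  After event 7: stock=136 > 8
  After event 8: stock=162 > 8
  After event 9: stock=153 > 8
Alert events: []. Count = 0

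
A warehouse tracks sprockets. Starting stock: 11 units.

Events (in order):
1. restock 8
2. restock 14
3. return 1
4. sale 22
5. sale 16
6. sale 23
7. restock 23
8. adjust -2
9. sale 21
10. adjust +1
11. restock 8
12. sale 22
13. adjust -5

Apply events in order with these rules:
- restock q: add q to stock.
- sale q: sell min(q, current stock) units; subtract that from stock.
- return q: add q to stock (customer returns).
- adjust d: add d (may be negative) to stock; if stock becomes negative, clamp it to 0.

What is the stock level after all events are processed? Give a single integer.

Answer: 0

Derivation:
Processing events:
Start: stock = 11
  Event 1 (restock 8): 11 + 8 = 19
  Event 2 (restock 14): 19 + 14 = 33
  Event 3 (return 1): 33 + 1 = 34
  Event 4 (sale 22): sell min(22,34)=22. stock: 34 - 22 = 12. total_sold = 22
  Event 5 (sale 16): sell min(16,12)=12. stock: 12 - 12 = 0. total_sold = 34
  Event 6 (sale 23): sell min(23,0)=0. stock: 0 - 0 = 0. total_sold = 34
  Event 7 (restock 23): 0 + 23 = 23
  Event 8 (adjust -2): 23 + -2 = 21
  Event 9 (sale 21): sell min(21,21)=21. stock: 21 - 21 = 0. total_sold = 55
  Event 10 (adjust +1): 0 + 1 = 1
  Event 11 (restock 8): 1 + 8 = 9
  Event 12 (sale 22): sell min(22,9)=9. stock: 9 - 9 = 0. total_sold = 64
  Event 13 (adjust -5): 0 + -5 = 0 (clamped to 0)
Final: stock = 0, total_sold = 64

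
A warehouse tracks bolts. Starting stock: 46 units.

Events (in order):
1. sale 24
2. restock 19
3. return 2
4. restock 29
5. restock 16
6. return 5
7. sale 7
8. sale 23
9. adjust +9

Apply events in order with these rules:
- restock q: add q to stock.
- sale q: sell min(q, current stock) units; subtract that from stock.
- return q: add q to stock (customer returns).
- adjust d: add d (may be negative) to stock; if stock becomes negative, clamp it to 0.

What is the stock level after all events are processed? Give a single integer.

Processing events:
Start: stock = 46
  Event 1 (sale 24): sell min(24,46)=24. stock: 46 - 24 = 22. total_sold = 24
  Event 2 (restock 19): 22 + 19 = 41
  Event 3 (return 2): 41 + 2 = 43
  Event 4 (restock 29): 43 + 29 = 72
  Event 5 (restock 16): 72 + 16 = 88
  Event 6 (return 5): 88 + 5 = 93
  Event 7 (sale 7): sell min(7,93)=7. stock: 93 - 7 = 86. total_sold = 31
  Event 8 (sale 23): sell min(23,86)=23. stock: 86 - 23 = 63. total_sold = 54
  Event 9 (adjust +9): 63 + 9 = 72
Final: stock = 72, total_sold = 54

Answer: 72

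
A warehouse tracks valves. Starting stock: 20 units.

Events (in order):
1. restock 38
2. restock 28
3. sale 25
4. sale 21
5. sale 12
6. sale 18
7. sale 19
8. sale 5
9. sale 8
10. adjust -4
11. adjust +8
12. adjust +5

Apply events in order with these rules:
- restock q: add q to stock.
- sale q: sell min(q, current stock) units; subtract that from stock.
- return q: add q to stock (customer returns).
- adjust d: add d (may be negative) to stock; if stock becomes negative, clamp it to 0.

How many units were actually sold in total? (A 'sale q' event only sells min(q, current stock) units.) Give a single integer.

Answer: 86

Derivation:
Processing events:
Start: stock = 20
  Event 1 (restock 38): 20 + 38 = 58
  Event 2 (restock 28): 58 + 28 = 86
  Event 3 (sale 25): sell min(25,86)=25. stock: 86 - 25 = 61. total_sold = 25
  Event 4 (sale 21): sell min(21,61)=21. stock: 61 - 21 = 40. total_sold = 46
  Event 5 (sale 12): sell min(12,40)=12. stock: 40 - 12 = 28. total_sold = 58
  Event 6 (sale 18): sell min(18,28)=18. stock: 28 - 18 = 10. total_sold = 76
  Event 7 (sale 19): sell min(19,10)=10. stock: 10 - 10 = 0. total_sold = 86
  Event 8 (sale 5): sell min(5,0)=0. stock: 0 - 0 = 0. total_sold = 86
  Event 9 (sale 8): sell min(8,0)=0. stock: 0 - 0 = 0. total_sold = 86
  Event 10 (adjust -4): 0 + -4 = 0 (clamped to 0)
  Event 11 (adjust +8): 0 + 8 = 8
  Event 12 (adjust +5): 8 + 5 = 13
Final: stock = 13, total_sold = 86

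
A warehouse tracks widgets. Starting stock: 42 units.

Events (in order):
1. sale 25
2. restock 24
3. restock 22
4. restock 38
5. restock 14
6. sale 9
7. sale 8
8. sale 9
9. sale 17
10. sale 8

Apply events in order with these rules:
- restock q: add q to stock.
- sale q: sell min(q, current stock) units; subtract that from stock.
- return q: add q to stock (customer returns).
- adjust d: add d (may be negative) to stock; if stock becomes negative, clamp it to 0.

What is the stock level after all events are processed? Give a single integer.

Processing events:
Start: stock = 42
  Event 1 (sale 25): sell min(25,42)=25. stock: 42 - 25 = 17. total_sold = 25
  Event 2 (restock 24): 17 + 24 = 41
  Event 3 (restock 22): 41 + 22 = 63
  Event 4 (restock 38): 63 + 38 = 101
  Event 5 (restock 14): 101 + 14 = 115
  Event 6 (sale 9): sell min(9,115)=9. stock: 115 - 9 = 106. total_sold = 34
  Event 7 (sale 8): sell min(8,106)=8. stock: 106 - 8 = 98. total_sold = 42
  Event 8 (sale 9): sell min(9,98)=9. stock: 98 - 9 = 89. total_sold = 51
  Event 9 (sale 17): sell min(17,89)=17. stock: 89 - 17 = 72. total_sold = 68
  Event 10 (sale 8): sell min(8,72)=8. stock: 72 - 8 = 64. total_sold = 76
Final: stock = 64, total_sold = 76

Answer: 64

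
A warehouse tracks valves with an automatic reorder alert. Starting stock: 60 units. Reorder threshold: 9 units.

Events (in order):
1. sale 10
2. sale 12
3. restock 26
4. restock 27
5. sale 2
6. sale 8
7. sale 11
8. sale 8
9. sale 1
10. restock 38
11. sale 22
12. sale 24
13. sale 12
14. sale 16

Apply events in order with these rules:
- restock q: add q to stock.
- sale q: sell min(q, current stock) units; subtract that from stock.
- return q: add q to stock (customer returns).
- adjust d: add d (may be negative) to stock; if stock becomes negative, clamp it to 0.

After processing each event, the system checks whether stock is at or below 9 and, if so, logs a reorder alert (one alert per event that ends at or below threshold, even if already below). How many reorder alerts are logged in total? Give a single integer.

Answer: 0

Derivation:
Processing events:
Start: stock = 60
  Event 1 (sale 10): sell min(10,60)=10. stock: 60 - 10 = 50. total_sold = 10
  Event 2 (sale 12): sell min(12,50)=12. stock: 50 - 12 = 38. total_sold = 22
  Event 3 (restock 26): 38 + 26 = 64
  Event 4 (restock 27): 64 + 27 = 91
  Event 5 (sale 2): sell min(2,91)=2. stock: 91 - 2 = 89. total_sold = 24
  Event 6 (sale 8): sell min(8,89)=8. stock: 89 - 8 = 81. total_sold = 32
  Event 7 (sale 11): sell min(11,81)=11. stock: 81 - 11 = 70. total_sold = 43
  Event 8 (sale 8): sell min(8,70)=8. stock: 70 - 8 = 62. total_sold = 51
  Event 9 (sale 1): sell min(1,62)=1. stock: 62 - 1 = 61. total_sold = 52
  Event 10 (restock 38): 61 + 38 = 99
  Event 11 (sale 22): sell min(22,99)=22. stock: 99 - 22 = 77. total_sold = 74
  Event 12 (sale 24): sell min(24,77)=24. stock: 77 - 24 = 53. total_sold = 98
  Event 13 (sale 12): sell min(12,53)=12. stock: 53 - 12 = 41. total_sold = 110
  Event 14 (sale 16): sell min(16,41)=16. stock: 41 - 16 = 25. total_sold = 126
Final: stock = 25, total_sold = 126

Checking against threshold 9:
  After event 1: stock=50 > 9
  After event 2: stock=38 > 9
  After event 3: stock=64 > 9
  After event 4: stock=91 > 9
  After event 5: stock=89 > 9
  After event 6: stock=81 > 9
  After event 7: stock=70 > 9
  After event 8: stock=62 > 9
  After event 9: stock=61 > 9
  After event 10: stock=99 > 9
  After event 11: stock=77 > 9
  After event 12: stock=53 > 9
  After event 13: stock=41 > 9
  After event 14: stock=25 > 9
Alert events: []. Count = 0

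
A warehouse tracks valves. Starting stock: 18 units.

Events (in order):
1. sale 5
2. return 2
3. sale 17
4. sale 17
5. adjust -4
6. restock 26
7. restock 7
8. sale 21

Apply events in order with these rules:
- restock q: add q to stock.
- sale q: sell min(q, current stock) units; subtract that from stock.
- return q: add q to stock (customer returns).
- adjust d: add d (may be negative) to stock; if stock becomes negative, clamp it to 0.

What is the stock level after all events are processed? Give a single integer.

Answer: 12

Derivation:
Processing events:
Start: stock = 18
  Event 1 (sale 5): sell min(5,18)=5. stock: 18 - 5 = 13. total_sold = 5
  Event 2 (return 2): 13 + 2 = 15
  Event 3 (sale 17): sell min(17,15)=15. stock: 15 - 15 = 0. total_sold = 20
  Event 4 (sale 17): sell min(17,0)=0. stock: 0 - 0 = 0. total_sold = 20
  Event 5 (adjust -4): 0 + -4 = 0 (clamped to 0)
  Event 6 (restock 26): 0 + 26 = 26
  Event 7 (restock 7): 26 + 7 = 33
  Event 8 (sale 21): sell min(21,33)=21. stock: 33 - 21 = 12. total_sold = 41
Final: stock = 12, total_sold = 41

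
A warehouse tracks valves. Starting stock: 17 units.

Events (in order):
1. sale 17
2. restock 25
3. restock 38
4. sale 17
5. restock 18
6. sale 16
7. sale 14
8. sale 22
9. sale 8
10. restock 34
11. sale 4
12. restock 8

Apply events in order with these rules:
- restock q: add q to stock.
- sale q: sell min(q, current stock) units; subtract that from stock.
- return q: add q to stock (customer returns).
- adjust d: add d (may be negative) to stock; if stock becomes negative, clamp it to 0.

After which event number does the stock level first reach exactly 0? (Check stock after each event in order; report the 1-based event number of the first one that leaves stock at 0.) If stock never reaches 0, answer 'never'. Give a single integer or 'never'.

Processing events:
Start: stock = 17
  Event 1 (sale 17): sell min(17,17)=17. stock: 17 - 17 = 0. total_sold = 17
  Event 2 (restock 25): 0 + 25 = 25
  Event 3 (restock 38): 25 + 38 = 63
  Event 4 (sale 17): sell min(17,63)=17. stock: 63 - 17 = 46. total_sold = 34
  Event 5 (restock 18): 46 + 18 = 64
  Event 6 (sale 16): sell min(16,64)=16. stock: 64 - 16 = 48. total_sold = 50
  Event 7 (sale 14): sell min(14,48)=14. stock: 48 - 14 = 34. total_sold = 64
  Event 8 (sale 22): sell min(22,34)=22. stock: 34 - 22 = 12. total_sold = 86
  Event 9 (sale 8): sell min(8,12)=8. stock: 12 - 8 = 4. total_sold = 94
  Event 10 (restock 34): 4 + 34 = 38
  Event 11 (sale 4): sell min(4,38)=4. stock: 38 - 4 = 34. total_sold = 98
  Event 12 (restock 8): 34 + 8 = 42
Final: stock = 42, total_sold = 98

First zero at event 1.

Answer: 1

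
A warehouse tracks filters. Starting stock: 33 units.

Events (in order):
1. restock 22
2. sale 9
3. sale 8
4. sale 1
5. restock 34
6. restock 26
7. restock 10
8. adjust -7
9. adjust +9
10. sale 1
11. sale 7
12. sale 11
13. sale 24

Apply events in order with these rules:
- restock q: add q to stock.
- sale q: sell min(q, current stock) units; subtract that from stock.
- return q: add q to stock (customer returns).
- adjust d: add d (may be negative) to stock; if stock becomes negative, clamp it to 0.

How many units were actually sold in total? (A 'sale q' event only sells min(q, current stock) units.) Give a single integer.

Answer: 61

Derivation:
Processing events:
Start: stock = 33
  Event 1 (restock 22): 33 + 22 = 55
  Event 2 (sale 9): sell min(9,55)=9. stock: 55 - 9 = 46. total_sold = 9
  Event 3 (sale 8): sell min(8,46)=8. stock: 46 - 8 = 38. total_sold = 17
  Event 4 (sale 1): sell min(1,38)=1. stock: 38 - 1 = 37. total_sold = 18
  Event 5 (restock 34): 37 + 34 = 71
  Event 6 (restock 26): 71 + 26 = 97
  Event 7 (restock 10): 97 + 10 = 107
  Event 8 (adjust -7): 107 + -7 = 100
  Event 9 (adjust +9): 100 + 9 = 109
  Event 10 (sale 1): sell min(1,109)=1. stock: 109 - 1 = 108. total_sold = 19
  Event 11 (sale 7): sell min(7,108)=7. stock: 108 - 7 = 101. total_sold = 26
  Event 12 (sale 11): sell min(11,101)=11. stock: 101 - 11 = 90. total_sold = 37
  Event 13 (sale 24): sell min(24,90)=24. stock: 90 - 24 = 66. total_sold = 61
Final: stock = 66, total_sold = 61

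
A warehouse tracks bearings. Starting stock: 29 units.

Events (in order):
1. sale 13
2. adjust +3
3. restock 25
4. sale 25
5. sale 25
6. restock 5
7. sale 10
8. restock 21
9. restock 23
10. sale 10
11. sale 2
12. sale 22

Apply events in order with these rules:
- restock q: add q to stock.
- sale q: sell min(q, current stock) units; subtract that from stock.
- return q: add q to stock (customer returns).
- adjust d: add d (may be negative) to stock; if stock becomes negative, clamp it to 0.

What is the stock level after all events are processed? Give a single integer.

Answer: 10

Derivation:
Processing events:
Start: stock = 29
  Event 1 (sale 13): sell min(13,29)=13. stock: 29 - 13 = 16. total_sold = 13
  Event 2 (adjust +3): 16 + 3 = 19
  Event 3 (restock 25): 19 + 25 = 44
  Event 4 (sale 25): sell min(25,44)=25. stock: 44 - 25 = 19. total_sold = 38
  Event 5 (sale 25): sell min(25,19)=19. stock: 19 - 19 = 0. total_sold = 57
  Event 6 (restock 5): 0 + 5 = 5
  Event 7 (sale 10): sell min(10,5)=5. stock: 5 - 5 = 0. total_sold = 62
  Event 8 (restock 21): 0 + 21 = 21
  Event 9 (restock 23): 21 + 23 = 44
  Event 10 (sale 10): sell min(10,44)=10. stock: 44 - 10 = 34. total_sold = 72
  Event 11 (sale 2): sell min(2,34)=2. stock: 34 - 2 = 32. total_sold = 74
  Event 12 (sale 22): sell min(22,32)=22. stock: 32 - 22 = 10. total_sold = 96
Final: stock = 10, total_sold = 96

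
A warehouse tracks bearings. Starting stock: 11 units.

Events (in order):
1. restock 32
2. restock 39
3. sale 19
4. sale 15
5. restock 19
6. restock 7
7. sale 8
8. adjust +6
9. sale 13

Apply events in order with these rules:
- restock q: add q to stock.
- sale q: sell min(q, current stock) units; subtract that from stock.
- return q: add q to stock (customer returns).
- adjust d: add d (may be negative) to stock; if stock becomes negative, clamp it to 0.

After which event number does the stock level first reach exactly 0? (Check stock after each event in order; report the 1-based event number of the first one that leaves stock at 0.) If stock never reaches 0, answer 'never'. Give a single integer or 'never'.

Answer: never

Derivation:
Processing events:
Start: stock = 11
  Event 1 (restock 32): 11 + 32 = 43
  Event 2 (restock 39): 43 + 39 = 82
  Event 3 (sale 19): sell min(19,82)=19. stock: 82 - 19 = 63. total_sold = 19
  Event 4 (sale 15): sell min(15,63)=15. stock: 63 - 15 = 48. total_sold = 34
  Event 5 (restock 19): 48 + 19 = 67
  Event 6 (restock 7): 67 + 7 = 74
  Event 7 (sale 8): sell min(8,74)=8. stock: 74 - 8 = 66. total_sold = 42
  Event 8 (adjust +6): 66 + 6 = 72
  Event 9 (sale 13): sell min(13,72)=13. stock: 72 - 13 = 59. total_sold = 55
Final: stock = 59, total_sold = 55

Stock never reaches 0.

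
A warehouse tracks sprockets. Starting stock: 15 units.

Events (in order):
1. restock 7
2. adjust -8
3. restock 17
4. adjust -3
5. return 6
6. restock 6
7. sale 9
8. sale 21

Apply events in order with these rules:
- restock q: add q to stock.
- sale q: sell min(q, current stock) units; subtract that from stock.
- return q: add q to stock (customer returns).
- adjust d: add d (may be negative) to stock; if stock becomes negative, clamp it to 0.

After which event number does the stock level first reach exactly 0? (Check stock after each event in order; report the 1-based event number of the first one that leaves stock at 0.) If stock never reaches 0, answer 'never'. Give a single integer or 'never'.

Processing events:
Start: stock = 15
  Event 1 (restock 7): 15 + 7 = 22
  Event 2 (adjust -8): 22 + -8 = 14
  Event 3 (restock 17): 14 + 17 = 31
  Event 4 (adjust -3): 31 + -3 = 28
  Event 5 (return 6): 28 + 6 = 34
  Event 6 (restock 6): 34 + 6 = 40
  Event 7 (sale 9): sell min(9,40)=9. stock: 40 - 9 = 31. total_sold = 9
  Event 8 (sale 21): sell min(21,31)=21. stock: 31 - 21 = 10. total_sold = 30
Final: stock = 10, total_sold = 30

Stock never reaches 0.

Answer: never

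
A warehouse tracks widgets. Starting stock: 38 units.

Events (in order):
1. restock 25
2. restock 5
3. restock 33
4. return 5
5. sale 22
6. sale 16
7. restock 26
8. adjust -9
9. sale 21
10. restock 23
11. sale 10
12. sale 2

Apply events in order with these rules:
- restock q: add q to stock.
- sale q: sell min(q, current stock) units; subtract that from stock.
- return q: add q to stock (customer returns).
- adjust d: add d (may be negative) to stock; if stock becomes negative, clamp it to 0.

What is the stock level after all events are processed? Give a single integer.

Processing events:
Start: stock = 38
  Event 1 (restock 25): 38 + 25 = 63
  Event 2 (restock 5): 63 + 5 = 68
  Event 3 (restock 33): 68 + 33 = 101
  Event 4 (return 5): 101 + 5 = 106
  Event 5 (sale 22): sell min(22,106)=22. stock: 106 - 22 = 84. total_sold = 22
  Event 6 (sale 16): sell min(16,84)=16. stock: 84 - 16 = 68. total_sold = 38
  Event 7 (restock 26): 68 + 26 = 94
  Event 8 (adjust -9): 94 + -9 = 85
  Event 9 (sale 21): sell min(21,85)=21. stock: 85 - 21 = 64. total_sold = 59
  Event 10 (restock 23): 64 + 23 = 87
  Event 11 (sale 10): sell min(10,87)=10. stock: 87 - 10 = 77. total_sold = 69
  Event 12 (sale 2): sell min(2,77)=2. stock: 77 - 2 = 75. total_sold = 71
Final: stock = 75, total_sold = 71

Answer: 75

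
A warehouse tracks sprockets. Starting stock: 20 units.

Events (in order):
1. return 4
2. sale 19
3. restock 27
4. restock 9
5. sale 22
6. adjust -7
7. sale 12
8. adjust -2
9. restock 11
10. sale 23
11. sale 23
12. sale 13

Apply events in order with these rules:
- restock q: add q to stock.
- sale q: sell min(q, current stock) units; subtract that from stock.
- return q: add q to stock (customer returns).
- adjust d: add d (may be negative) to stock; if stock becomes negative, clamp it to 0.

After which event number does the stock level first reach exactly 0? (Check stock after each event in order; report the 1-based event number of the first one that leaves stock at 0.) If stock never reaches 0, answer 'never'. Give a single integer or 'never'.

Answer: 7

Derivation:
Processing events:
Start: stock = 20
  Event 1 (return 4): 20 + 4 = 24
  Event 2 (sale 19): sell min(19,24)=19. stock: 24 - 19 = 5. total_sold = 19
  Event 3 (restock 27): 5 + 27 = 32
  Event 4 (restock 9): 32 + 9 = 41
  Event 5 (sale 22): sell min(22,41)=22. stock: 41 - 22 = 19. total_sold = 41
  Event 6 (adjust -7): 19 + -7 = 12
  Event 7 (sale 12): sell min(12,12)=12. stock: 12 - 12 = 0. total_sold = 53
  Event 8 (adjust -2): 0 + -2 = 0 (clamped to 0)
  Event 9 (restock 11): 0 + 11 = 11
  Event 10 (sale 23): sell min(23,11)=11. stock: 11 - 11 = 0. total_sold = 64
  Event 11 (sale 23): sell min(23,0)=0. stock: 0 - 0 = 0. total_sold = 64
  Event 12 (sale 13): sell min(13,0)=0. stock: 0 - 0 = 0. total_sold = 64
Final: stock = 0, total_sold = 64

First zero at event 7.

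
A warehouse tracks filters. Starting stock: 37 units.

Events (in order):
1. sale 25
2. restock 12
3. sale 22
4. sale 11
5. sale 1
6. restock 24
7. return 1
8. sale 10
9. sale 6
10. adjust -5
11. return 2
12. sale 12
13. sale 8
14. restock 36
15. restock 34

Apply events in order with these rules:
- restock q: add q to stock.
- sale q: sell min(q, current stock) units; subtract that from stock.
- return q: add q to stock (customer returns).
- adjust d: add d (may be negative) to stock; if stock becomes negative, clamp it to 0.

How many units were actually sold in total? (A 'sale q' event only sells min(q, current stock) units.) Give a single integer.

Answer: 71

Derivation:
Processing events:
Start: stock = 37
  Event 1 (sale 25): sell min(25,37)=25. stock: 37 - 25 = 12. total_sold = 25
  Event 2 (restock 12): 12 + 12 = 24
  Event 3 (sale 22): sell min(22,24)=22. stock: 24 - 22 = 2. total_sold = 47
  Event 4 (sale 11): sell min(11,2)=2. stock: 2 - 2 = 0. total_sold = 49
  Event 5 (sale 1): sell min(1,0)=0. stock: 0 - 0 = 0. total_sold = 49
  Event 6 (restock 24): 0 + 24 = 24
  Event 7 (return 1): 24 + 1 = 25
  Event 8 (sale 10): sell min(10,25)=10. stock: 25 - 10 = 15. total_sold = 59
  Event 9 (sale 6): sell min(6,15)=6. stock: 15 - 6 = 9. total_sold = 65
  Event 10 (adjust -5): 9 + -5 = 4
  Event 11 (return 2): 4 + 2 = 6
  Event 12 (sale 12): sell min(12,6)=6. stock: 6 - 6 = 0. total_sold = 71
  Event 13 (sale 8): sell min(8,0)=0. stock: 0 - 0 = 0. total_sold = 71
  Event 14 (restock 36): 0 + 36 = 36
  Event 15 (restock 34): 36 + 34 = 70
Final: stock = 70, total_sold = 71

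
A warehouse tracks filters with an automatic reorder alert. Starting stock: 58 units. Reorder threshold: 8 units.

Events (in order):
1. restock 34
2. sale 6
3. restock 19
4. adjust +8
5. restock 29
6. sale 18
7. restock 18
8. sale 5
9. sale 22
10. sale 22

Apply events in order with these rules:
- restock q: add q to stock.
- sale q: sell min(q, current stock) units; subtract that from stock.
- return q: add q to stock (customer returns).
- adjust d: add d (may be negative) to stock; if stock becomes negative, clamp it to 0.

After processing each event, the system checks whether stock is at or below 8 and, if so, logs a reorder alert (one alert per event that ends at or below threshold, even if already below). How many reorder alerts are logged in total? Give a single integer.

Answer: 0

Derivation:
Processing events:
Start: stock = 58
  Event 1 (restock 34): 58 + 34 = 92
  Event 2 (sale 6): sell min(6,92)=6. stock: 92 - 6 = 86. total_sold = 6
  Event 3 (restock 19): 86 + 19 = 105
  Event 4 (adjust +8): 105 + 8 = 113
  Event 5 (restock 29): 113 + 29 = 142
  Event 6 (sale 18): sell min(18,142)=18. stock: 142 - 18 = 124. total_sold = 24
  Event 7 (restock 18): 124 + 18 = 142
  Event 8 (sale 5): sell min(5,142)=5. stock: 142 - 5 = 137. total_sold = 29
  Event 9 (sale 22): sell min(22,137)=22. stock: 137 - 22 = 115. total_sold = 51
  Event 10 (sale 22): sell min(22,115)=22. stock: 115 - 22 = 93. total_sold = 73
Final: stock = 93, total_sold = 73

Checking against threshold 8:
  After event 1: stock=92 > 8
  After event 2: stock=86 > 8
  After event 3: stock=105 > 8
  After event 4: stock=113 > 8
  After event 5: stock=142 > 8
  After event 6: stock=124 > 8
  After event 7: stock=142 > 8
  After event 8: stock=137 > 8
  After event 9: stock=115 > 8
  After event 10: stock=93 > 8
Alert events: []. Count = 0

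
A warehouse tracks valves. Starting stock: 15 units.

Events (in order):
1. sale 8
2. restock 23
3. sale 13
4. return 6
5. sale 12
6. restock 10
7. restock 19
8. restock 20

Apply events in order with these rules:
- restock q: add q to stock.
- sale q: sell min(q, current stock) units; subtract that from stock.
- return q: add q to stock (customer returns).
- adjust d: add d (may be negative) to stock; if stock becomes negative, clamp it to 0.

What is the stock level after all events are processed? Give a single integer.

Processing events:
Start: stock = 15
  Event 1 (sale 8): sell min(8,15)=8. stock: 15 - 8 = 7. total_sold = 8
  Event 2 (restock 23): 7 + 23 = 30
  Event 3 (sale 13): sell min(13,30)=13. stock: 30 - 13 = 17. total_sold = 21
  Event 4 (return 6): 17 + 6 = 23
  Event 5 (sale 12): sell min(12,23)=12. stock: 23 - 12 = 11. total_sold = 33
  Event 6 (restock 10): 11 + 10 = 21
  Event 7 (restock 19): 21 + 19 = 40
  Event 8 (restock 20): 40 + 20 = 60
Final: stock = 60, total_sold = 33

Answer: 60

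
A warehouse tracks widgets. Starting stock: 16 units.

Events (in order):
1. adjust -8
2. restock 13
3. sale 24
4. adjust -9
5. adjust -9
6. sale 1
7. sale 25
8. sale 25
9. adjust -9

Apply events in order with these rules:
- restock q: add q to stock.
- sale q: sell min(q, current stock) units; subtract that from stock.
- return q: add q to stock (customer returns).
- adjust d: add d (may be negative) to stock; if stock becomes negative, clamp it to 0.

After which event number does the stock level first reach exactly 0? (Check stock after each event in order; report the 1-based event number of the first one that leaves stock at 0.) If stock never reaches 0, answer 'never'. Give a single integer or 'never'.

Processing events:
Start: stock = 16
  Event 1 (adjust -8): 16 + -8 = 8
  Event 2 (restock 13): 8 + 13 = 21
  Event 3 (sale 24): sell min(24,21)=21. stock: 21 - 21 = 0. total_sold = 21
  Event 4 (adjust -9): 0 + -9 = 0 (clamped to 0)
  Event 5 (adjust -9): 0 + -9 = 0 (clamped to 0)
  Event 6 (sale 1): sell min(1,0)=0. stock: 0 - 0 = 0. total_sold = 21
  Event 7 (sale 25): sell min(25,0)=0. stock: 0 - 0 = 0. total_sold = 21
  Event 8 (sale 25): sell min(25,0)=0. stock: 0 - 0 = 0. total_sold = 21
  Event 9 (adjust -9): 0 + -9 = 0 (clamped to 0)
Final: stock = 0, total_sold = 21

First zero at event 3.

Answer: 3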